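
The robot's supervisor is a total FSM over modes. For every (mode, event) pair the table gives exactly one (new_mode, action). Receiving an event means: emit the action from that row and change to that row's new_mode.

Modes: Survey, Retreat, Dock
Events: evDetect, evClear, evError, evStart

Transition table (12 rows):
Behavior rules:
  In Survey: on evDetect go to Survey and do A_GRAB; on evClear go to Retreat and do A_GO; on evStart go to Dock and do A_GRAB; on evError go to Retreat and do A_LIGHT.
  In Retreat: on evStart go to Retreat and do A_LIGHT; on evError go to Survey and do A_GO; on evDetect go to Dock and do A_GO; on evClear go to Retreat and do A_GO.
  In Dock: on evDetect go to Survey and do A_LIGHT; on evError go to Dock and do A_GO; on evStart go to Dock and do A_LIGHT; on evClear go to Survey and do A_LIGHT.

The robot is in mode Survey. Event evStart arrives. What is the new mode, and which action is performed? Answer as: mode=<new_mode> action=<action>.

current mode = Survey; filter table to that mode:
  (Survey, evDetect) → (Survey, A_GRAB)
  (Survey, evClear) → (Retreat, A_GO)
  (Survey, evStart) → (Dock, A_GRAB)  ← event matches
  (Survey, evError) → (Retreat, A_LIGHT)
event = evStart selects (Dock, A_GRAB)

mode=Dock action=A_GRAB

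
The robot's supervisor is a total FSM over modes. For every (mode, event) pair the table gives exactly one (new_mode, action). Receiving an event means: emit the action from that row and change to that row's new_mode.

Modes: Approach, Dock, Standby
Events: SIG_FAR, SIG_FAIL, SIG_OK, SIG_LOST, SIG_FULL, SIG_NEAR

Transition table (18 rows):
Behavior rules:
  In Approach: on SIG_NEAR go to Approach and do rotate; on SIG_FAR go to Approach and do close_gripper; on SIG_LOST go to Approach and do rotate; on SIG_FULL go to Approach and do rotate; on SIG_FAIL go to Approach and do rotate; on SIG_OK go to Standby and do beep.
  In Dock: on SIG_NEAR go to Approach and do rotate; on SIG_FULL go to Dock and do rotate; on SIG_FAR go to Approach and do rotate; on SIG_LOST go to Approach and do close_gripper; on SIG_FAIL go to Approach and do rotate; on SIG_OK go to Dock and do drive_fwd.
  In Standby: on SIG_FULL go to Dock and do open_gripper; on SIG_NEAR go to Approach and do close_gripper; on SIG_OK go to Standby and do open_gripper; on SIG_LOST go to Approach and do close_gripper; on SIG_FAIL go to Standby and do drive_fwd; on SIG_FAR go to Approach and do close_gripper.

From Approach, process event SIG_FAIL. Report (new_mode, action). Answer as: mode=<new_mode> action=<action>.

mode=Approach action=rotate

current mode = Approach; filter table to that mode:
  (Approach, SIG_NEAR) → (Approach, rotate)
  (Approach, SIG_FAR) → (Approach, close_gripper)
  (Approach, SIG_LOST) → (Approach, rotate)
  (Approach, SIG_FULL) → (Approach, rotate)
  (Approach, SIG_FAIL) → (Approach, rotate)  ← event matches
  (Approach, SIG_OK) → (Standby, beep)
event = SIG_FAIL selects (Approach, rotate)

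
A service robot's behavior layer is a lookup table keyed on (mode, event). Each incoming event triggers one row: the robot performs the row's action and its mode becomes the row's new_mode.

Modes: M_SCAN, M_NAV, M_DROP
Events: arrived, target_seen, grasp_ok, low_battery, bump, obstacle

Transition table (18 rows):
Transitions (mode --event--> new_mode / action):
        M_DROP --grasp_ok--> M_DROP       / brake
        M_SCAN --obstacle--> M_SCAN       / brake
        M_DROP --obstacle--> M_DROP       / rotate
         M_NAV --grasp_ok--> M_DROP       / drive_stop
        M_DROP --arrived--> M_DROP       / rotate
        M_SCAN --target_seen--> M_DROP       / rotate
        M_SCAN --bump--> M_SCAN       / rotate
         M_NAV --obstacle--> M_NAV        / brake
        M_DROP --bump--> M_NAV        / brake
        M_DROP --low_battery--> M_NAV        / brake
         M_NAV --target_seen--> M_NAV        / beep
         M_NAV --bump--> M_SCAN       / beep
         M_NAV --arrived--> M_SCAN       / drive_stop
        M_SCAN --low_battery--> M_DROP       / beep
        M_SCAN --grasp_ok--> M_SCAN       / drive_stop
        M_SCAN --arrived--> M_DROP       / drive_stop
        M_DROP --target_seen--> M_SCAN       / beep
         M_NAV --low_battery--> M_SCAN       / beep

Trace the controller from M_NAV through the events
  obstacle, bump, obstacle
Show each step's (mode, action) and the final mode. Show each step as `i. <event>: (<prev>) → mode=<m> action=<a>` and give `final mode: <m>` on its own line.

1. obstacle: (M_NAV) → mode=M_NAV action=brake
2. bump: (M_NAV) → mode=M_SCAN action=beep
3. obstacle: (M_SCAN) → mode=M_SCAN action=brake

final mode: M_SCAN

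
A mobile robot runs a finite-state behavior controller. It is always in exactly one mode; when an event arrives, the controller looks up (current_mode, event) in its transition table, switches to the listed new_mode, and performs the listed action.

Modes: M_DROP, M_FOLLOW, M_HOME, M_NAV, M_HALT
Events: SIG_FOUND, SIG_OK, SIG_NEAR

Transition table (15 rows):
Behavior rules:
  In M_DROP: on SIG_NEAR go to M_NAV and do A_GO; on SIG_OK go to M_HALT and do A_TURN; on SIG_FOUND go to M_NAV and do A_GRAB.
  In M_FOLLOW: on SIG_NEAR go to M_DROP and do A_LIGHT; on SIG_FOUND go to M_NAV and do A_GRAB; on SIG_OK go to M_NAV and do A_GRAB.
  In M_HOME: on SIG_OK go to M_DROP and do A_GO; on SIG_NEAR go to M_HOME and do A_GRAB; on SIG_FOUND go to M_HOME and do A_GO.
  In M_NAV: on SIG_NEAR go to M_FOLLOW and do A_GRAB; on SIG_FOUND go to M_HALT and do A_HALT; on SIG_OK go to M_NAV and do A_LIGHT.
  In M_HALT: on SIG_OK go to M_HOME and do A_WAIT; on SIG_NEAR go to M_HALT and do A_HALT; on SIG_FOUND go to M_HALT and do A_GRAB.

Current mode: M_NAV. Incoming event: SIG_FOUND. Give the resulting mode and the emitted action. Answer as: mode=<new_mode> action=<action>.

current mode = M_NAV; filter table to that mode:
  (M_NAV, SIG_NEAR) → (M_FOLLOW, A_GRAB)
  (M_NAV, SIG_FOUND) → (M_HALT, A_HALT)  ← event matches
  (M_NAV, SIG_OK) → (M_NAV, A_LIGHT)
event = SIG_FOUND selects (M_HALT, A_HALT)

mode=M_HALT action=A_HALT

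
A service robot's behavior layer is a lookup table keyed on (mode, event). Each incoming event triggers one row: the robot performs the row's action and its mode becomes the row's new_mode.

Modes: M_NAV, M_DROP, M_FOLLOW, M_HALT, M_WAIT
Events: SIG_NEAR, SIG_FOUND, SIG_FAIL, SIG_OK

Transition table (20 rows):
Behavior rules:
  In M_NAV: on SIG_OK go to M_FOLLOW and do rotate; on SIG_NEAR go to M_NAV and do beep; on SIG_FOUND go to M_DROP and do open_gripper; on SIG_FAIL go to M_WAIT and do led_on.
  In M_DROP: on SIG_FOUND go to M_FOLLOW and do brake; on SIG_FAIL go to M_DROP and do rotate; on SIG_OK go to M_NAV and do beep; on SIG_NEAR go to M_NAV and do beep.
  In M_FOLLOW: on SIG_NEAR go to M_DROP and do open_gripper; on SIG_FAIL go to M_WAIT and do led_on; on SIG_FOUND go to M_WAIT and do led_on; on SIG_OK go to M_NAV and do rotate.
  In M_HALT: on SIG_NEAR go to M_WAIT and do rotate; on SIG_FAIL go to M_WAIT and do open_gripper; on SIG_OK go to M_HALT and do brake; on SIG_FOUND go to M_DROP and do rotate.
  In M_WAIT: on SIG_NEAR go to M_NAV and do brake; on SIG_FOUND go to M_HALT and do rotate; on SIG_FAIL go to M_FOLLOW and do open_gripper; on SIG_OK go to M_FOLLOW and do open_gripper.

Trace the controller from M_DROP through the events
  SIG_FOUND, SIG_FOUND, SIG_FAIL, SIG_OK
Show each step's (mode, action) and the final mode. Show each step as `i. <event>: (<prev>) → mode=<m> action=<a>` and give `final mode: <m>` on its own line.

final mode: M_NAV

1. SIG_FOUND: (M_DROP) → mode=M_FOLLOW action=brake
2. SIG_FOUND: (M_FOLLOW) → mode=M_WAIT action=led_on
3. SIG_FAIL: (M_WAIT) → mode=M_FOLLOW action=open_gripper
4. SIG_OK: (M_FOLLOW) → mode=M_NAV action=rotate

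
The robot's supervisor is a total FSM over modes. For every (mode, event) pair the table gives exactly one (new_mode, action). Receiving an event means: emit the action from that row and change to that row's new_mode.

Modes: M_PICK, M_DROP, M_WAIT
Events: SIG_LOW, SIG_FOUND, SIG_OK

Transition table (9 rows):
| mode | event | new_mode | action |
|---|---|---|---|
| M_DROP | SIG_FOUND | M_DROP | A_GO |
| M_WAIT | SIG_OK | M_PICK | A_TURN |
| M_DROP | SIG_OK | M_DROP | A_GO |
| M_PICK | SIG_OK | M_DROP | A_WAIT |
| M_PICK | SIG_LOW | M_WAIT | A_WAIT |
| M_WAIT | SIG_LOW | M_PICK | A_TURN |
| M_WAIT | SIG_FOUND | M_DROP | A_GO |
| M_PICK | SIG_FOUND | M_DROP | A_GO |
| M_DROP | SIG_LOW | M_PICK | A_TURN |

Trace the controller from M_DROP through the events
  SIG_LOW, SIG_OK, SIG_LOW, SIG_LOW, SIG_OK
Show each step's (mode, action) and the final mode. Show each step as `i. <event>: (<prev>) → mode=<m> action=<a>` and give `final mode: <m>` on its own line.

final mode: M_PICK

1. SIG_LOW: (M_DROP) → mode=M_PICK action=A_TURN
2. SIG_OK: (M_PICK) → mode=M_DROP action=A_WAIT
3. SIG_LOW: (M_DROP) → mode=M_PICK action=A_TURN
4. SIG_LOW: (M_PICK) → mode=M_WAIT action=A_WAIT
5. SIG_OK: (M_WAIT) → mode=M_PICK action=A_TURN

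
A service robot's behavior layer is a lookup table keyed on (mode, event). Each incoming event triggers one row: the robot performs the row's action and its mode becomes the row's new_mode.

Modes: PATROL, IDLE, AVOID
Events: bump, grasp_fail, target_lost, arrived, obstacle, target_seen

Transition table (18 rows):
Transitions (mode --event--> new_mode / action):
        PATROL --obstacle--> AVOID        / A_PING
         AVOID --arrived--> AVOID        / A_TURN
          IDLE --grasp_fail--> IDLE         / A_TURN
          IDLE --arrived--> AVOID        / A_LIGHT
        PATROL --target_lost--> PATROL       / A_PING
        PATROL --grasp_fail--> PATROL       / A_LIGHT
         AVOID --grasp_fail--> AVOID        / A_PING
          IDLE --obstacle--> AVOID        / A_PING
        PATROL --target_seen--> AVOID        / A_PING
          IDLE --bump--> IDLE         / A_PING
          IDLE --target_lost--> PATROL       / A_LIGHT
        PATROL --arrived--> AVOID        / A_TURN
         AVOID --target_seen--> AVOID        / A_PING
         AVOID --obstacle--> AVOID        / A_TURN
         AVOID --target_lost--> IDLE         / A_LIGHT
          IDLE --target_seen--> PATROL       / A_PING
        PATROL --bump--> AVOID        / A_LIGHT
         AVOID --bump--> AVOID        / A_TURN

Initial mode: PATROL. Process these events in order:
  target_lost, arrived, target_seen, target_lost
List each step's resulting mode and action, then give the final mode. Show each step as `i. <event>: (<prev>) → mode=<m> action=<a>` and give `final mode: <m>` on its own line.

1. target_lost: (PATROL) → mode=PATROL action=A_PING
2. arrived: (PATROL) → mode=AVOID action=A_TURN
3. target_seen: (AVOID) → mode=AVOID action=A_PING
4. target_lost: (AVOID) → mode=IDLE action=A_LIGHT

final mode: IDLE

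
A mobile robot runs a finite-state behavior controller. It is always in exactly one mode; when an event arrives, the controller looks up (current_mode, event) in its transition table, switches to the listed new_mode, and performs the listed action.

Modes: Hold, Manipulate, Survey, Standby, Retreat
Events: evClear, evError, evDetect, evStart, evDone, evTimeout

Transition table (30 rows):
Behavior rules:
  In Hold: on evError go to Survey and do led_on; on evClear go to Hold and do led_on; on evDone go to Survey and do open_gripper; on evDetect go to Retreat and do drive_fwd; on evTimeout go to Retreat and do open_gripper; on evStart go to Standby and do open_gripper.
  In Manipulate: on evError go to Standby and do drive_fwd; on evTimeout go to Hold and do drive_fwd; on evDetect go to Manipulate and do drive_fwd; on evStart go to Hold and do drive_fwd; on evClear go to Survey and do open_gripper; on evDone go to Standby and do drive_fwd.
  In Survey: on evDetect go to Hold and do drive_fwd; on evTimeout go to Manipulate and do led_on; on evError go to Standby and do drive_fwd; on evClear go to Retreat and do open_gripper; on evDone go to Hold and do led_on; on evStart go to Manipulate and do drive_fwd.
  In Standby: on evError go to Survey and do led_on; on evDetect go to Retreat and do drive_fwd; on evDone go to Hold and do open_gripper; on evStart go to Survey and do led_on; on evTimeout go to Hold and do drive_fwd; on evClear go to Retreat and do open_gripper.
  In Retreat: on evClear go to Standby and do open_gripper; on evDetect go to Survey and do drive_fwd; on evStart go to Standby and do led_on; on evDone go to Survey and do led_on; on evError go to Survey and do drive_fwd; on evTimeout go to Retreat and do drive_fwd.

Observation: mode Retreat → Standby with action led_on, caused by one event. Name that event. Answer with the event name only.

try evClear: (Retreat, evClear) → (Standby, open_gripper)
try evError: (Retreat, evError) → (Survey, drive_fwd)
try evDetect: (Retreat, evDetect) → (Survey, drive_fwd)
try evStart: (Retreat, evStart) → (Standby, led_on)  ← matches
try evDone: (Retreat, evDone) → (Survey, led_on)
try evTimeout: (Retreat, evTimeout) → (Retreat, drive_fwd)

evStart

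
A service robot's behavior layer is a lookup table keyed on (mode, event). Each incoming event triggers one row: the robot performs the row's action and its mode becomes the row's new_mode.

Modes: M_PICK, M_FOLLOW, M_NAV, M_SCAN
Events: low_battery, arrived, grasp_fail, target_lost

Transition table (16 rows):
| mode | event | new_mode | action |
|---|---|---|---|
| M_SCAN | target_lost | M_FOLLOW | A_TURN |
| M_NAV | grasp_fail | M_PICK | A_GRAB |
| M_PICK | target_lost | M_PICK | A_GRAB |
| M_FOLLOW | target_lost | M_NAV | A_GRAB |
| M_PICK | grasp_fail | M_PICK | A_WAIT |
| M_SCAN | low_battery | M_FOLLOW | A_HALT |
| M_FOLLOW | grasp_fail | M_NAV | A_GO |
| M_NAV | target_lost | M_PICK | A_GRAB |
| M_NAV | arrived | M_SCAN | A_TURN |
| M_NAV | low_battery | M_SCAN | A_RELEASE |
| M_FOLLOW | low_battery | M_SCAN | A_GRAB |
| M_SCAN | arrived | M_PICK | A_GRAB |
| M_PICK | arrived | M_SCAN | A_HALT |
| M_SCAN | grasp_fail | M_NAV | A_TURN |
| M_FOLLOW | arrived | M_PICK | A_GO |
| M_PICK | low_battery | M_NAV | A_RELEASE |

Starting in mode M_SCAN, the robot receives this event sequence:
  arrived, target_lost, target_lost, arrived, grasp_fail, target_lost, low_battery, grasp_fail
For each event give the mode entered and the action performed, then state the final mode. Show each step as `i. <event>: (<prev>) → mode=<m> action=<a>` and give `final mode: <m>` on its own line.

final mode: M_PICK

1. arrived: (M_SCAN) → mode=M_PICK action=A_GRAB
2. target_lost: (M_PICK) → mode=M_PICK action=A_GRAB
3. target_lost: (M_PICK) → mode=M_PICK action=A_GRAB
4. arrived: (M_PICK) → mode=M_SCAN action=A_HALT
5. grasp_fail: (M_SCAN) → mode=M_NAV action=A_TURN
6. target_lost: (M_NAV) → mode=M_PICK action=A_GRAB
7. low_battery: (M_PICK) → mode=M_NAV action=A_RELEASE
8. grasp_fail: (M_NAV) → mode=M_PICK action=A_GRAB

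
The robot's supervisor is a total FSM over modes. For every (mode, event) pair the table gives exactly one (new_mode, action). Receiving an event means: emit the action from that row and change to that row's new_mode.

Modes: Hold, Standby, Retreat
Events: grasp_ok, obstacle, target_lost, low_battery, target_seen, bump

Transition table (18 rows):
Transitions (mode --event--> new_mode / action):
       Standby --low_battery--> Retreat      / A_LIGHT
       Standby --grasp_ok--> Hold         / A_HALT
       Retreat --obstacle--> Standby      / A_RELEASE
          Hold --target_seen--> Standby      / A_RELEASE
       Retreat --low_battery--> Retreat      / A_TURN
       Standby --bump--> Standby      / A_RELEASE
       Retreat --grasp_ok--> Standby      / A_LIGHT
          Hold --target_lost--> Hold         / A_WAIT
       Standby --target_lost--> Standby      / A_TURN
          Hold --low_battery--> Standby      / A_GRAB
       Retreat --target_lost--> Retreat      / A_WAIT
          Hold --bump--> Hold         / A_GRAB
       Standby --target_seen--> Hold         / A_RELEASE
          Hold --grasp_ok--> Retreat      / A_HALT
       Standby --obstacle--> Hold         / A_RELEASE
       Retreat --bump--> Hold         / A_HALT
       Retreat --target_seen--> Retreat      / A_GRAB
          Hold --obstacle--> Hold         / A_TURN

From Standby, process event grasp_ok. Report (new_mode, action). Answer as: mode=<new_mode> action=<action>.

current mode = Standby; filter table to that mode:
  (Standby, low_battery) → (Retreat, A_LIGHT)
  (Standby, grasp_ok) → (Hold, A_HALT)  ← event matches
  (Standby, bump) → (Standby, A_RELEASE)
  (Standby, target_lost) → (Standby, A_TURN)
  (Standby, target_seen) → (Hold, A_RELEASE)
  (Standby, obstacle) → (Hold, A_RELEASE)
event = grasp_ok selects (Hold, A_HALT)

mode=Hold action=A_HALT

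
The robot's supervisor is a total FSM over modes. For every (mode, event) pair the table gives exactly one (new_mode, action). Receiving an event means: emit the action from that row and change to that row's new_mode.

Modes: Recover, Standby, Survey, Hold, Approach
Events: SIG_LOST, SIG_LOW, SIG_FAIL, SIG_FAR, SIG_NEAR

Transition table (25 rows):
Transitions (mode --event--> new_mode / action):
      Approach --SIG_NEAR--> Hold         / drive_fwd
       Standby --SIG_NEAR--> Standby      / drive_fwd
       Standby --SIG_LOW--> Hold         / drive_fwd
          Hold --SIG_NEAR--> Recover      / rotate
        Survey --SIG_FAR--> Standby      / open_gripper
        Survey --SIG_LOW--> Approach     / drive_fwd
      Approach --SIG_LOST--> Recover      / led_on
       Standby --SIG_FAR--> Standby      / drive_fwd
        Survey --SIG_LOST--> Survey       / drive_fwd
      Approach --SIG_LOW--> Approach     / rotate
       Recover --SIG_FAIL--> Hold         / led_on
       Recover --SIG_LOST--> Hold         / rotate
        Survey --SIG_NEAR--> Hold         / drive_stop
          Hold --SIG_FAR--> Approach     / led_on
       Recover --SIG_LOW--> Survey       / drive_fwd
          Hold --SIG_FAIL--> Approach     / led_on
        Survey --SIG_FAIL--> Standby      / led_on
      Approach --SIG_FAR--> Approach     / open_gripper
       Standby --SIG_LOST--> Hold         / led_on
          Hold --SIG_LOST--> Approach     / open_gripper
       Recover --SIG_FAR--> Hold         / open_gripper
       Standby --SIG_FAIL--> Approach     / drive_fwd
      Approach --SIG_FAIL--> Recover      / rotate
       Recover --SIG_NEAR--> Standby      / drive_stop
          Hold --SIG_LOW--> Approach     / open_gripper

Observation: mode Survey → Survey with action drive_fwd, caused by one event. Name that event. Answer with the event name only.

try SIG_LOST: (Survey, SIG_LOST) → (Survey, drive_fwd)  ← matches
try SIG_LOW: (Survey, SIG_LOW) → (Approach, drive_fwd)
try SIG_FAIL: (Survey, SIG_FAIL) → (Standby, led_on)
try SIG_FAR: (Survey, SIG_FAR) → (Standby, open_gripper)
try SIG_NEAR: (Survey, SIG_NEAR) → (Hold, drive_stop)

SIG_LOST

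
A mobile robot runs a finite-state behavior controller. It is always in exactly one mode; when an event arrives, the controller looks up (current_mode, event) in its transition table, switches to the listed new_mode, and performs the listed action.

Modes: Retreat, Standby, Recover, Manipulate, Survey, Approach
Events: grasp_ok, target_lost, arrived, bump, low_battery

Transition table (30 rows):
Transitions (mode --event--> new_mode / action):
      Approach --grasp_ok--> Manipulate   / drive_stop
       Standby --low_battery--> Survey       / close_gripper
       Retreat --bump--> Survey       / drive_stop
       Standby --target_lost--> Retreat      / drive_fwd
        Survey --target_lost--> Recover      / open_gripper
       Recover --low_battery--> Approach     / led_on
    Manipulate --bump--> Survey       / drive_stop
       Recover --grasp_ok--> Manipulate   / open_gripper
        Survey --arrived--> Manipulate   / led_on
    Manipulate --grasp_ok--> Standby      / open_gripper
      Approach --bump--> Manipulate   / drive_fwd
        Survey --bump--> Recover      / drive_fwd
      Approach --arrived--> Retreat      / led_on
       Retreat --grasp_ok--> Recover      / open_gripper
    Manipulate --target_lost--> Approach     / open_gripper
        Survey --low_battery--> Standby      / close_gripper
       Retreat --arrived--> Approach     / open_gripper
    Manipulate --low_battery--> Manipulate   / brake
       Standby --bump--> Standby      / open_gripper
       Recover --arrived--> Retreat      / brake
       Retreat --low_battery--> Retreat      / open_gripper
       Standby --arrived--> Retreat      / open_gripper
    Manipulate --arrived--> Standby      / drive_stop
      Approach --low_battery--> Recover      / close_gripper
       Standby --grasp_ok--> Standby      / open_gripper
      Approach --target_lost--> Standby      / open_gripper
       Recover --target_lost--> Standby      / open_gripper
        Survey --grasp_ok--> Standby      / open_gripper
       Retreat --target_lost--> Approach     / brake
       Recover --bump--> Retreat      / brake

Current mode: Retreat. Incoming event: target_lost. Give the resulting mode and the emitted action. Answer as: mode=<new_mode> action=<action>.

mode=Approach action=brake

current mode = Retreat; filter table to that mode:
  (Retreat, bump) → (Survey, drive_stop)
  (Retreat, grasp_ok) → (Recover, open_gripper)
  (Retreat, arrived) → (Approach, open_gripper)
  (Retreat, low_battery) → (Retreat, open_gripper)
  (Retreat, target_lost) → (Approach, brake)  ← event matches
event = target_lost selects (Approach, brake)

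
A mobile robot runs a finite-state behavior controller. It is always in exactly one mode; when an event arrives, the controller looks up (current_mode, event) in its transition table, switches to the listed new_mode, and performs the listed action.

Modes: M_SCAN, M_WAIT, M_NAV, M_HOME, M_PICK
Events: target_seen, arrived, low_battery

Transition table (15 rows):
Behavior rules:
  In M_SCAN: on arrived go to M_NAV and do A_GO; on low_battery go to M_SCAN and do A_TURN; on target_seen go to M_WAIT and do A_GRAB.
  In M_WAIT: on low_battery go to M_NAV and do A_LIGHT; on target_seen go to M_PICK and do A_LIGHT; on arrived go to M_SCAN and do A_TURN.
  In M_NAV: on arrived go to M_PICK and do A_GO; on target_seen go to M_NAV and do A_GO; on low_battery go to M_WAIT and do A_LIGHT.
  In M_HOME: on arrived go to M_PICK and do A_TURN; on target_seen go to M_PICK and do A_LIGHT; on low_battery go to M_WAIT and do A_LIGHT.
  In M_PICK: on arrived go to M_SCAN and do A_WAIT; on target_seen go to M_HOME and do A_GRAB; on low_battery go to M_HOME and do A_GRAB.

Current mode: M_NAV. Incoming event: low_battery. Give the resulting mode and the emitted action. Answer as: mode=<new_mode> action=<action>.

current mode = M_NAV; filter table to that mode:
  (M_NAV, arrived) → (M_PICK, A_GO)
  (M_NAV, target_seen) → (M_NAV, A_GO)
  (M_NAV, low_battery) → (M_WAIT, A_LIGHT)  ← event matches
event = low_battery selects (M_WAIT, A_LIGHT)

mode=M_WAIT action=A_LIGHT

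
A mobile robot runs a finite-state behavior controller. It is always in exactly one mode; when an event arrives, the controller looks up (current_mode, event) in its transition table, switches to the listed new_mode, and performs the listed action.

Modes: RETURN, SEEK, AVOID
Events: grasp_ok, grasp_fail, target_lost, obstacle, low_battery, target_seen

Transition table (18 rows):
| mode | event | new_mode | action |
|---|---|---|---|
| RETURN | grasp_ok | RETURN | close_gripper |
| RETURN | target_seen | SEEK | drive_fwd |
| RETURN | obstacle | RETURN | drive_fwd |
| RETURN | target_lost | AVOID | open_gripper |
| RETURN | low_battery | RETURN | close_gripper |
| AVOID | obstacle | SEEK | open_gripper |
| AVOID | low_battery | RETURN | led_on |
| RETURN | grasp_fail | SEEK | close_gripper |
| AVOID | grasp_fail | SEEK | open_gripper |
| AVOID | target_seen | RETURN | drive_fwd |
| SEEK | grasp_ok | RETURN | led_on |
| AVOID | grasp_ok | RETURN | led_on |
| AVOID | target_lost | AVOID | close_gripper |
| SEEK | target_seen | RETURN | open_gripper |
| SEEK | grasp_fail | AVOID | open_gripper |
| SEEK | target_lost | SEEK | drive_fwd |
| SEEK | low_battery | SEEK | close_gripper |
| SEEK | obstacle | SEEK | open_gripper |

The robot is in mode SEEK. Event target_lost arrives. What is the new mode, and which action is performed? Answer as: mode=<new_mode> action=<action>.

mode=SEEK action=drive_fwd

current mode = SEEK; filter table to that mode:
  (SEEK, grasp_ok) → (RETURN, led_on)
  (SEEK, target_seen) → (RETURN, open_gripper)
  (SEEK, grasp_fail) → (AVOID, open_gripper)
  (SEEK, target_lost) → (SEEK, drive_fwd)  ← event matches
  (SEEK, low_battery) → (SEEK, close_gripper)
  (SEEK, obstacle) → (SEEK, open_gripper)
event = target_lost selects (SEEK, drive_fwd)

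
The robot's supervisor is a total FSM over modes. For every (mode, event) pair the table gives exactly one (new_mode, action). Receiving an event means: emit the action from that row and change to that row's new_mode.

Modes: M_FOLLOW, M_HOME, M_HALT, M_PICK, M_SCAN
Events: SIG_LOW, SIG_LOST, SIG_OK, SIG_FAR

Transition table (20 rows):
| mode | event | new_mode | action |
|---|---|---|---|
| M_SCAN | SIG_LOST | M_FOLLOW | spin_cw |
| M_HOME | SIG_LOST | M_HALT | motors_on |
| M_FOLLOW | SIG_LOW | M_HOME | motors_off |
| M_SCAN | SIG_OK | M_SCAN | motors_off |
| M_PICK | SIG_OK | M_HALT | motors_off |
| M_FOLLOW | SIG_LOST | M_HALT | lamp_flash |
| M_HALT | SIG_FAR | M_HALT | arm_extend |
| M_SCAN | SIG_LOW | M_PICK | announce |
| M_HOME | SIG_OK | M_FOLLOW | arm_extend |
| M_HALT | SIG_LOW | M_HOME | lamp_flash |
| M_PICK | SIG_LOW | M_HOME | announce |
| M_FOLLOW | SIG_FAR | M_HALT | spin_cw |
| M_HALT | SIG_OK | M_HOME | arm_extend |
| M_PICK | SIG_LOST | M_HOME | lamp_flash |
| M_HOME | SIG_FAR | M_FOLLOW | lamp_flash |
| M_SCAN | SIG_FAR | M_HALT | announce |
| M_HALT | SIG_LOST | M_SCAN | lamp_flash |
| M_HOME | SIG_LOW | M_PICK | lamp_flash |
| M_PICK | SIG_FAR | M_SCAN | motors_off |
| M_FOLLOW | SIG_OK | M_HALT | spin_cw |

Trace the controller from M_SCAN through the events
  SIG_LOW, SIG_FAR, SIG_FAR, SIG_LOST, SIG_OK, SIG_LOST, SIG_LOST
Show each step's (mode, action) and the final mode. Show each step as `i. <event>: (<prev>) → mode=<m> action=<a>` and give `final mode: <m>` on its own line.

1. SIG_LOW: (M_SCAN) → mode=M_PICK action=announce
2. SIG_FAR: (M_PICK) → mode=M_SCAN action=motors_off
3. SIG_FAR: (M_SCAN) → mode=M_HALT action=announce
4. SIG_LOST: (M_HALT) → mode=M_SCAN action=lamp_flash
5. SIG_OK: (M_SCAN) → mode=M_SCAN action=motors_off
6. SIG_LOST: (M_SCAN) → mode=M_FOLLOW action=spin_cw
7. SIG_LOST: (M_FOLLOW) → mode=M_HALT action=lamp_flash

final mode: M_HALT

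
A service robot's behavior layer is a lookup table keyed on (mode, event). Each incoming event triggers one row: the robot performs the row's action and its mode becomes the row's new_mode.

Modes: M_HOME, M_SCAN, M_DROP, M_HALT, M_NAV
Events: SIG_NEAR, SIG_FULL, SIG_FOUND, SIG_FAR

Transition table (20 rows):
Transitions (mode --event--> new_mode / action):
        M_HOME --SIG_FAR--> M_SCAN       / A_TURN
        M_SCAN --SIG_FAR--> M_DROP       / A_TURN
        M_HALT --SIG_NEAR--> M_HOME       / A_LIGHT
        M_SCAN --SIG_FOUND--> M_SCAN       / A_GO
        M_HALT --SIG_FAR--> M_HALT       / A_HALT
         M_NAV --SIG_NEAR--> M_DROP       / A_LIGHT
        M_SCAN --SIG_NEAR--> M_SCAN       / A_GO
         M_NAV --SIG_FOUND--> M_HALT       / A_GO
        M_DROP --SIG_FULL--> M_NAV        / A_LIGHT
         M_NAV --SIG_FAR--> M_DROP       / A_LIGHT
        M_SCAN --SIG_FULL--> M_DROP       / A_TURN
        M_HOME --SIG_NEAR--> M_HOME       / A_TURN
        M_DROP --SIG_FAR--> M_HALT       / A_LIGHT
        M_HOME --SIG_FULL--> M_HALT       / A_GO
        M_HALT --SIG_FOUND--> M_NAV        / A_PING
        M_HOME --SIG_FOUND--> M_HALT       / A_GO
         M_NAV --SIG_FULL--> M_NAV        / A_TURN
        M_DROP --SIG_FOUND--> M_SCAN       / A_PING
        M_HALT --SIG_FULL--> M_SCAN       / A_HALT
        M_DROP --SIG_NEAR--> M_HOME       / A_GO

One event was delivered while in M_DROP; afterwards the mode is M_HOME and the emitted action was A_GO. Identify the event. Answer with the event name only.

try SIG_NEAR: (M_DROP, SIG_NEAR) → (M_HOME, A_GO)  ← matches
try SIG_FULL: (M_DROP, SIG_FULL) → (M_NAV, A_LIGHT)
try SIG_FOUND: (M_DROP, SIG_FOUND) → (M_SCAN, A_PING)
try SIG_FAR: (M_DROP, SIG_FAR) → (M_HALT, A_LIGHT)

SIG_NEAR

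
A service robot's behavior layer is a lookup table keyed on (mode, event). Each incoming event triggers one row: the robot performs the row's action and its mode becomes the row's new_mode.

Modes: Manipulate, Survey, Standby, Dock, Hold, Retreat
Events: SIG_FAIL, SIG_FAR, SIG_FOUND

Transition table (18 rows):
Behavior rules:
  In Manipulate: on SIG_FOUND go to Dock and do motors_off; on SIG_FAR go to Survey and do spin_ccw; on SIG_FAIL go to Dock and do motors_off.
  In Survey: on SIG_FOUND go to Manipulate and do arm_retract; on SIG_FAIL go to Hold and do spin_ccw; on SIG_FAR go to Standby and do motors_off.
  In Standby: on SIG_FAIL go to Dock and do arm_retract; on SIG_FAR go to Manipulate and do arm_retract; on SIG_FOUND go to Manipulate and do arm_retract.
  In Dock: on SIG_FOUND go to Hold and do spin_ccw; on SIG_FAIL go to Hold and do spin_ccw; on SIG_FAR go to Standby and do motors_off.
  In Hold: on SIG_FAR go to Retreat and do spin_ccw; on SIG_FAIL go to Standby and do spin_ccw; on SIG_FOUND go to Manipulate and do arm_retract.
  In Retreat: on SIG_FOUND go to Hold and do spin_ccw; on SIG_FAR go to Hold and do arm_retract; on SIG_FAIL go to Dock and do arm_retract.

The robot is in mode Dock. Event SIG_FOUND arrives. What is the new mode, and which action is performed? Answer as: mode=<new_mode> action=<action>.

mode=Hold action=spin_ccw

current mode = Dock; filter table to that mode:
  (Dock, SIG_FOUND) → (Hold, spin_ccw)  ← event matches
  (Dock, SIG_FAIL) → (Hold, spin_ccw)
  (Dock, SIG_FAR) → (Standby, motors_off)
event = SIG_FOUND selects (Hold, spin_ccw)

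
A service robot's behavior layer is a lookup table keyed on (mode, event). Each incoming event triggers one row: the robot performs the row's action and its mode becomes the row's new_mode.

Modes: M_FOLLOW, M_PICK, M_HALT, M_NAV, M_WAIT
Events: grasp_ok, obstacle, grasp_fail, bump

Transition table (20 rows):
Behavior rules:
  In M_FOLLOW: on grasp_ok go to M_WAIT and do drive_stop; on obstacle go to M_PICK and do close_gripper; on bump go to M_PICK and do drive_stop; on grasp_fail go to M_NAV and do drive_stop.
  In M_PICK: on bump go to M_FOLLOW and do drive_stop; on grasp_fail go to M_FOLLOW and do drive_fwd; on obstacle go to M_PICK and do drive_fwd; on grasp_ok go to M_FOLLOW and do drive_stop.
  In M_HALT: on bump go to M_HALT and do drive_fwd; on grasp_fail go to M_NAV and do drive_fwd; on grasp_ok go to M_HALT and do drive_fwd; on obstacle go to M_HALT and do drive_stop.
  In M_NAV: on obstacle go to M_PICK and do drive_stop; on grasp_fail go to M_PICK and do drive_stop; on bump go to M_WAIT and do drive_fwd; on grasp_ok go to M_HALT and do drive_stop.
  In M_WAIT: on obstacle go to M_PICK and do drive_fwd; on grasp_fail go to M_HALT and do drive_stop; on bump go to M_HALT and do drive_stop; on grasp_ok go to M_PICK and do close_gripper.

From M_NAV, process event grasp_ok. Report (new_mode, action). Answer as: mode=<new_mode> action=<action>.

current mode = M_NAV; filter table to that mode:
  (M_NAV, obstacle) → (M_PICK, drive_stop)
  (M_NAV, grasp_fail) → (M_PICK, drive_stop)
  (M_NAV, bump) → (M_WAIT, drive_fwd)
  (M_NAV, grasp_ok) → (M_HALT, drive_stop)  ← event matches
event = grasp_ok selects (M_HALT, drive_stop)

mode=M_HALT action=drive_stop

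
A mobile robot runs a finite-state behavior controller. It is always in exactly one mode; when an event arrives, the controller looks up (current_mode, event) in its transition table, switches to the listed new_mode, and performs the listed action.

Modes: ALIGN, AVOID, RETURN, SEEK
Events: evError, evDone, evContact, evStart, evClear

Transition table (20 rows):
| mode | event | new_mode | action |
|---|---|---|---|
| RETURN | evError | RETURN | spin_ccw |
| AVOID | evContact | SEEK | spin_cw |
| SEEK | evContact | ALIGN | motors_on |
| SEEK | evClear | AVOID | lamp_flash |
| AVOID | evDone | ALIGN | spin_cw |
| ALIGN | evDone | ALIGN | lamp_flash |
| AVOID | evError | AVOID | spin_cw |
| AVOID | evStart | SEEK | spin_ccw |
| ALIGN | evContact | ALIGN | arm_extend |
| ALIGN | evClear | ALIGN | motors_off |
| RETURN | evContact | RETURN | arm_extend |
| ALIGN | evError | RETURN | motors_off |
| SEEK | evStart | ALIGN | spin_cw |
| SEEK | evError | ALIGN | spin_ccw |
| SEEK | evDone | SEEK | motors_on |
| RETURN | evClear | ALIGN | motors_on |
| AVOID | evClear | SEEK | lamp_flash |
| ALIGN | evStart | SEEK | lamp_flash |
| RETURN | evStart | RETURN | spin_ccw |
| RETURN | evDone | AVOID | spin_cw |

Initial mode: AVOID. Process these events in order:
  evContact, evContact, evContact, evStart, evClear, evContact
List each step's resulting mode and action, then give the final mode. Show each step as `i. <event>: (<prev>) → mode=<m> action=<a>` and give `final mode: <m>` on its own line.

final mode: SEEK

1. evContact: (AVOID) → mode=SEEK action=spin_cw
2. evContact: (SEEK) → mode=ALIGN action=motors_on
3. evContact: (ALIGN) → mode=ALIGN action=arm_extend
4. evStart: (ALIGN) → mode=SEEK action=lamp_flash
5. evClear: (SEEK) → mode=AVOID action=lamp_flash
6. evContact: (AVOID) → mode=SEEK action=spin_cw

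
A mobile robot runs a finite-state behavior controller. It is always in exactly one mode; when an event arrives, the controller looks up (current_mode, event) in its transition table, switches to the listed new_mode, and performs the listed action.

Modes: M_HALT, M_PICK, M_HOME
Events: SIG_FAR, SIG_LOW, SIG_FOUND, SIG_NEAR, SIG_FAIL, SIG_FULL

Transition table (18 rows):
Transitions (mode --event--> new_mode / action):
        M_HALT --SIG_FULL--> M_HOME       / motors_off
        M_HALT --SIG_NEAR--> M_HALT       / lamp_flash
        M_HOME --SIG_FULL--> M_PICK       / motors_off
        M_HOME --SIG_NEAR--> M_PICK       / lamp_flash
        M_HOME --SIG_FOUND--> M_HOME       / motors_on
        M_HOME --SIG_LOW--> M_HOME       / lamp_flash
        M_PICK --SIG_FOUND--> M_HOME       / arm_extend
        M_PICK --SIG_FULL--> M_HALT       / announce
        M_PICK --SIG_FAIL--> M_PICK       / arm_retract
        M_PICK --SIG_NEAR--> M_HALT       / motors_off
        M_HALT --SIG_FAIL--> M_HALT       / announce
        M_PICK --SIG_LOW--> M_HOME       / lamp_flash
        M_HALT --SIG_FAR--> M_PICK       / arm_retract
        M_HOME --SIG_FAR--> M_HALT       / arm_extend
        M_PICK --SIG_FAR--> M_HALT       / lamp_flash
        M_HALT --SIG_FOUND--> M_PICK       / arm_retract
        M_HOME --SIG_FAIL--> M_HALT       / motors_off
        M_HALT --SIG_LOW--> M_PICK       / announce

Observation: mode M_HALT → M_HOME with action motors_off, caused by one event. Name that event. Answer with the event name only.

SIG_FULL

try SIG_FAR: (M_HALT, SIG_FAR) → (M_PICK, arm_retract)
try SIG_LOW: (M_HALT, SIG_LOW) → (M_PICK, announce)
try SIG_FOUND: (M_HALT, SIG_FOUND) → (M_PICK, arm_retract)
try SIG_NEAR: (M_HALT, SIG_NEAR) → (M_HALT, lamp_flash)
try SIG_FAIL: (M_HALT, SIG_FAIL) → (M_HALT, announce)
try SIG_FULL: (M_HALT, SIG_FULL) → (M_HOME, motors_off)  ← matches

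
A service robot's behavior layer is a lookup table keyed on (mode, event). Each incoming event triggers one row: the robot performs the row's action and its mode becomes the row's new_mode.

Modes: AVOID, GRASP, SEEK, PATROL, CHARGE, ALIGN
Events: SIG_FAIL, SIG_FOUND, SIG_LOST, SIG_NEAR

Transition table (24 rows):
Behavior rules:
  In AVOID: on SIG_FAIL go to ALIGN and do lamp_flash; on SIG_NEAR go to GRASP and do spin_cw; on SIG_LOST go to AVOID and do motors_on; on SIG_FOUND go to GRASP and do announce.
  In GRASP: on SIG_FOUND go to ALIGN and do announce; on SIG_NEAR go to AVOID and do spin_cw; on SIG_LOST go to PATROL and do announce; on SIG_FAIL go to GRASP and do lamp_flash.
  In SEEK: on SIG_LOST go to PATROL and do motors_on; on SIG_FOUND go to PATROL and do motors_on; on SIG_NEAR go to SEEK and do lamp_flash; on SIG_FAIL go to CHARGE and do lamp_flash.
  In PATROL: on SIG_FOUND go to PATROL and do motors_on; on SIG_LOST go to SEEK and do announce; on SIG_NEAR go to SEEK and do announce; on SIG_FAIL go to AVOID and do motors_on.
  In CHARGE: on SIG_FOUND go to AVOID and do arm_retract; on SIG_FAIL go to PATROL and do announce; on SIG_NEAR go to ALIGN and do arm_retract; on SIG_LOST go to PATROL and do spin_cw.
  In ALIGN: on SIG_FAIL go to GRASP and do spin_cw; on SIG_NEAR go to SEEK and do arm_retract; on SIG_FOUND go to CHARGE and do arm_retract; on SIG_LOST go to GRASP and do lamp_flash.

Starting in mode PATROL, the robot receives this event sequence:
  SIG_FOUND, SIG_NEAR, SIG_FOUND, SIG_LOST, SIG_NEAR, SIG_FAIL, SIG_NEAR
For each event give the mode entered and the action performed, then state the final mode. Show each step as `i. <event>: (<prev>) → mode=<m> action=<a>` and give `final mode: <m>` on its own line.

final mode: ALIGN

1. SIG_FOUND: (PATROL) → mode=PATROL action=motors_on
2. SIG_NEAR: (PATROL) → mode=SEEK action=announce
3. SIG_FOUND: (SEEK) → mode=PATROL action=motors_on
4. SIG_LOST: (PATROL) → mode=SEEK action=announce
5. SIG_NEAR: (SEEK) → mode=SEEK action=lamp_flash
6. SIG_FAIL: (SEEK) → mode=CHARGE action=lamp_flash
7. SIG_NEAR: (CHARGE) → mode=ALIGN action=arm_retract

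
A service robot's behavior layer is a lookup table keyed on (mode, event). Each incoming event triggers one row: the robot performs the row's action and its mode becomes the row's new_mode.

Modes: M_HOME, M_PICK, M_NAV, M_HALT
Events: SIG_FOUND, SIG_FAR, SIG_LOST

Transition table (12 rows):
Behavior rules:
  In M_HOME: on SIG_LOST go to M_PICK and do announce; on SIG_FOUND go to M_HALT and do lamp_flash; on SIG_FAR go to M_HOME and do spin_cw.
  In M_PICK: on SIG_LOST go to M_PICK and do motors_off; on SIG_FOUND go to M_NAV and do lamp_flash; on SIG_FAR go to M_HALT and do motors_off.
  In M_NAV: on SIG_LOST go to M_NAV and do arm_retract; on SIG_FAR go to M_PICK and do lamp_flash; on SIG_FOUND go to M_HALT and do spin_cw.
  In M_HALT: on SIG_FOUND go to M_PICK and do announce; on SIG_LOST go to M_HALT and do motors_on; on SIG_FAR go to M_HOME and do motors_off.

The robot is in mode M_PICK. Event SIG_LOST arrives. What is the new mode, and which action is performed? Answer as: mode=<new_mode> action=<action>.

mode=M_PICK action=motors_off

current mode = M_PICK; filter table to that mode:
  (M_PICK, SIG_LOST) → (M_PICK, motors_off)  ← event matches
  (M_PICK, SIG_FOUND) → (M_NAV, lamp_flash)
  (M_PICK, SIG_FAR) → (M_HALT, motors_off)
event = SIG_LOST selects (M_PICK, motors_off)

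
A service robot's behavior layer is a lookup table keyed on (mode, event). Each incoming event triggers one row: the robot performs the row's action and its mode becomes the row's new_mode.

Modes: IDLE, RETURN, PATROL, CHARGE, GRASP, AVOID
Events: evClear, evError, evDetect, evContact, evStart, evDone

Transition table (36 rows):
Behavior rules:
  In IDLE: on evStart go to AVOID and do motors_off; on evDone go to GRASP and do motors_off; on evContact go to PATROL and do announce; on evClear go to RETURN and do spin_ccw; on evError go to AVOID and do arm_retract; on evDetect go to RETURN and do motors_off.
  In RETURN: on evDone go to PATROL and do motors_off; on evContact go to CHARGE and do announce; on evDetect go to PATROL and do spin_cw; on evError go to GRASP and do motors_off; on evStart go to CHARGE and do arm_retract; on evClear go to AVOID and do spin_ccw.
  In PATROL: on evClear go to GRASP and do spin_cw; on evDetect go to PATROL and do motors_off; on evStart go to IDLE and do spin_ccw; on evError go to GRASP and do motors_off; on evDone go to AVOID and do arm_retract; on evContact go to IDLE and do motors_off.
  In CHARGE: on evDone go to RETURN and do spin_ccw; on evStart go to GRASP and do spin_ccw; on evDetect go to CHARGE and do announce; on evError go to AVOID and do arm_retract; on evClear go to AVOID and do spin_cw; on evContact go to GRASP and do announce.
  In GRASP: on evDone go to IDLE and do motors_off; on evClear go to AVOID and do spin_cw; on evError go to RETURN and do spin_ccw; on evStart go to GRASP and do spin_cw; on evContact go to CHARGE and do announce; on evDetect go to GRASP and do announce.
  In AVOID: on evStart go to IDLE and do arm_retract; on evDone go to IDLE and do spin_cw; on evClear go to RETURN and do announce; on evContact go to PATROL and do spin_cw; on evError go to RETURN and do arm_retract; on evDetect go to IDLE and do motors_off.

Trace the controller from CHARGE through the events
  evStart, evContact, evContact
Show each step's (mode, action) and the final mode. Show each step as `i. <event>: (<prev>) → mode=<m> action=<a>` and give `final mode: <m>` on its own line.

final mode: GRASP

1. evStart: (CHARGE) → mode=GRASP action=spin_ccw
2. evContact: (GRASP) → mode=CHARGE action=announce
3. evContact: (CHARGE) → mode=GRASP action=announce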